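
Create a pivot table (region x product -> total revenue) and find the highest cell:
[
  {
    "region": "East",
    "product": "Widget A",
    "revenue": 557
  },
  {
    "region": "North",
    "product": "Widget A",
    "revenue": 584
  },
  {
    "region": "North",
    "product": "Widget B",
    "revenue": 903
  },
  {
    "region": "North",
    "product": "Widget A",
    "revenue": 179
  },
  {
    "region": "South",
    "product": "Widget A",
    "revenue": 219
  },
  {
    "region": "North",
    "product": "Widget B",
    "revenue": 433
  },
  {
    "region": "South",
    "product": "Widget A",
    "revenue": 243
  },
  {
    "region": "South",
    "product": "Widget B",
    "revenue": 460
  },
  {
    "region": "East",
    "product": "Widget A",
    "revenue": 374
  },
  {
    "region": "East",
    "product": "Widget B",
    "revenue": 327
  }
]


Pivot: region (rows) x product (columns) -> total revenue

     Widget A      Widget B    
East           931           327  
North          763          1336  
South          462           460  

Highest: North / Widget B = $1336

North / Widget B = $1336


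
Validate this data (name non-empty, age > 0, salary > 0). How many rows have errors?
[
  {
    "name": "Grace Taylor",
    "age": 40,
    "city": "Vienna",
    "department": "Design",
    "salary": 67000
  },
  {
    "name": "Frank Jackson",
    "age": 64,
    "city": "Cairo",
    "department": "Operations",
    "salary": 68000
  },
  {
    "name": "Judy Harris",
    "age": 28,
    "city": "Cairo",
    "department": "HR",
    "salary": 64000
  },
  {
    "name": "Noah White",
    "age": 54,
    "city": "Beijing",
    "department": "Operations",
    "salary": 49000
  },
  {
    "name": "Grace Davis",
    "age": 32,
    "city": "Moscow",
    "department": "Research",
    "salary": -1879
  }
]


Validating 5 records:
Rules: name non-empty, age > 0, salary > 0

  Row 1 (Grace Taylor): OK
  Row 2 (Frank Jackson): OK
  Row 3 (Judy Harris): OK
  Row 4 (Noah White): OK
  Row 5 (Grace Davis): negative salary: -1879

Total errors: 1

1 errors


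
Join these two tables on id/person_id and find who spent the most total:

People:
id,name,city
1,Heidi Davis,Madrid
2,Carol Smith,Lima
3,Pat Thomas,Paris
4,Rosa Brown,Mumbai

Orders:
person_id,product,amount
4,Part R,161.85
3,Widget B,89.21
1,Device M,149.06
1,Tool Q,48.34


Join on: people.id = orders.person_id

Joined rows:
  Rosa Brown (Mumbai) bought Part R for $161.85
  Pat Thomas (Paris) bought Widget B for $89.21
  Heidi Davis (Madrid) bought Device M for $149.06
  Heidi Davis (Madrid) bought Tool Q for $48.34

Total per person:
  Heidi Davis: $197.40
  Rosa Brown: $161.85
  Pat Thomas: $89.21

Top spender: Heidi Davis ($197.40)

Heidi Davis ($197.40)


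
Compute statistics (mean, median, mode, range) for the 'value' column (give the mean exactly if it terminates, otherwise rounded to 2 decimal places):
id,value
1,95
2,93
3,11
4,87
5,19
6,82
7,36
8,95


Data: [95, 93, 11, 87, 19, 82, 36, 95]
Count: 8
Sum: 518
Mean: 518/8 = 64.75
Sorted: [11, 19, 36, 82, 87, 93, 95, 95]
Median: 84.5
Mode: 95 (2 times)
Range: 95 - 11 = 84
Min: 11, Max: 95

mean=64.75, median=84.5, mode=95, range=84


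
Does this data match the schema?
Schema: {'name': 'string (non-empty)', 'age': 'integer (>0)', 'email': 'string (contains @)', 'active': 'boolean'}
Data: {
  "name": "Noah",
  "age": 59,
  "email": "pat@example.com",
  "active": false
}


Validating each field against schema:
  name: OK (non-empty string)
  age: OK (positive integer)
  email: OK (string with @)
  active: OK (boolean)

Result: VALID

VALID


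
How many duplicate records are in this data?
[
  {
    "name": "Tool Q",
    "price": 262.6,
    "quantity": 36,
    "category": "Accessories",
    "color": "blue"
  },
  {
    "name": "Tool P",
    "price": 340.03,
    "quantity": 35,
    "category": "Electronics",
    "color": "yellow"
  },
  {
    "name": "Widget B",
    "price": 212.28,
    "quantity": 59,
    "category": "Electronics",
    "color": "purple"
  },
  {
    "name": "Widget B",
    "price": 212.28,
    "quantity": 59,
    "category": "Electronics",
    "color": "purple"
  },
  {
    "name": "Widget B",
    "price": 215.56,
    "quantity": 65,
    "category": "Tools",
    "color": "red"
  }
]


Checking 5 records for duplicates:

  Row 1: Tool Q ($262.6, qty 36)
  Row 2: Tool P ($340.03, qty 35)
  Row 3: Widget B ($212.28, qty 59)
  Row 4: Widget B ($212.28, qty 59) <-- DUPLICATE
  Row 5: Widget B ($215.56, qty 65)

Duplicates found: 1
Unique records: 4

1 duplicates, 4 unique


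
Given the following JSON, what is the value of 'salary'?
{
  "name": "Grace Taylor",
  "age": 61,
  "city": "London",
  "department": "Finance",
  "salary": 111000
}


Looking up field 'salary'
Value: 111000

111000


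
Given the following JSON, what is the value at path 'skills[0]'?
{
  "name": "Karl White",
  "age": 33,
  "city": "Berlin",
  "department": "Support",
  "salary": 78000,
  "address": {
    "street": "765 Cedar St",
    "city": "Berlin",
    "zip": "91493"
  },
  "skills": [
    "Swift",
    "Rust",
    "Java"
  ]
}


Query: skills[0]
Path: skills -> first element
Value: Swift

Swift


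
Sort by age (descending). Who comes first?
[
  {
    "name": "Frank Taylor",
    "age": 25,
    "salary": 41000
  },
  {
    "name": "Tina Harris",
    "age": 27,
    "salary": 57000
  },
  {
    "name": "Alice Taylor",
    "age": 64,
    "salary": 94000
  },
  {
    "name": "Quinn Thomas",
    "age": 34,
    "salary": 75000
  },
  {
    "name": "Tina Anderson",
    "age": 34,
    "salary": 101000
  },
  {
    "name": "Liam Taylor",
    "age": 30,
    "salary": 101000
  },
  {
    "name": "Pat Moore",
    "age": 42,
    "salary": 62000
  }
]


Sort by: age (descending)

Sorted order:
  1. Alice Taylor (age = 64)
  2. Pat Moore (age = 42)
  3. Quinn Thomas (age = 34)
  4. Tina Anderson (age = 34)
  5. Liam Taylor (age = 30)
  6. Tina Harris (age = 27)
  7. Frank Taylor (age = 25)

First: Alice Taylor

Alice Taylor


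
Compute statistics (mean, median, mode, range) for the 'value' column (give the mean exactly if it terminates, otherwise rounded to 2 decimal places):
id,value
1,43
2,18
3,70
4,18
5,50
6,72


Data: [43, 18, 70, 18, 50, 72]
Count: 6
Sum: 271
Mean: 271/6 ≈ 45.17 (rounded to 2 decimal places)
Sorted: [18, 18, 43, 50, 70, 72]
Median: 46.5
Mode: 18 (2 times)
Range: 72 - 18 = 54
Min: 18, Max: 72

mean≈45.17, median=46.5, mode=18, range=54


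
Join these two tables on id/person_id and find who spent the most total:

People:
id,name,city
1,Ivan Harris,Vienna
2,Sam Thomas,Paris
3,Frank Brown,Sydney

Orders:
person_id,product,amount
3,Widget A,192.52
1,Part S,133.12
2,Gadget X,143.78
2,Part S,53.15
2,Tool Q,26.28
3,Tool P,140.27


Join on: people.id = orders.person_id

Joined rows:
  Frank Brown (Sydney) bought Widget A for $192.52
  Ivan Harris (Vienna) bought Part S for $133.12
  Sam Thomas (Paris) bought Gadget X for $143.78
  Sam Thomas (Paris) bought Part S for $53.15
  Sam Thomas (Paris) bought Tool Q for $26.28
  Frank Brown (Sydney) bought Tool P for $140.27

Total per person:
  Frank Brown: $332.79
  Sam Thomas: $223.21
  Ivan Harris: $133.12

Top spender: Frank Brown ($332.79)

Frank Brown ($332.79)


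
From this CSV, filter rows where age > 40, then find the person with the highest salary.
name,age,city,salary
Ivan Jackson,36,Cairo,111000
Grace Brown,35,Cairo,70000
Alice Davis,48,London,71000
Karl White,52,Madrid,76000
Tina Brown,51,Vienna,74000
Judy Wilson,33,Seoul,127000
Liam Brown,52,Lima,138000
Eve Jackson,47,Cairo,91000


Filter: age > 40
Sort by: salary (descending)

Filtered records (5):
  Liam Brown, age 52, salary $138000
  Eve Jackson, age 47, salary $91000
  Karl White, age 52, salary $76000
  Tina Brown, age 51, salary $74000
  Alice Davis, age 48, salary $71000

Highest salary: Liam Brown ($138000)

Liam Brown


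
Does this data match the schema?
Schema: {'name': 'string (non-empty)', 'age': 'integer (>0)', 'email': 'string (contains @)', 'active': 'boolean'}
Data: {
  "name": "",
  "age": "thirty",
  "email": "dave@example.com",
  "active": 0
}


Validating each field against schema:
  name: FAIL ("" is an empty string)
  age: FAIL ("thirty" is not an integer)
  email: OK (string with @)
  active: FAIL (0 is not a boolean)

Result: INVALID (3 errors: name, age, active)

INVALID (3 errors: name, age, active)


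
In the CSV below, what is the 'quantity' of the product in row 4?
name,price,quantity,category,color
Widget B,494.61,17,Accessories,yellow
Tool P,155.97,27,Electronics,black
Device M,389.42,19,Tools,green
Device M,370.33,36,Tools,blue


Query: Row 4 ('Device M'), column 'quantity'
Value: 36

36


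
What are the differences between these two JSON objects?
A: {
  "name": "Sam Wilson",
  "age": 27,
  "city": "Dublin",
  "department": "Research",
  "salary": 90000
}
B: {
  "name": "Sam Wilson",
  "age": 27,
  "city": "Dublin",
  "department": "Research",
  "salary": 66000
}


Comparing each field (in key order):
  name: same
  age: same
  city: same
  department: same
  salary: DIFFERENT
Differences:
  salary: 90000 -> 66000

1 field(s) changed

1 change: salary


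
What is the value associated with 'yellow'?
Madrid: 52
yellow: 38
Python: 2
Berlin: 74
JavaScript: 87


Looking up key 'yellow'
Value: 38

38


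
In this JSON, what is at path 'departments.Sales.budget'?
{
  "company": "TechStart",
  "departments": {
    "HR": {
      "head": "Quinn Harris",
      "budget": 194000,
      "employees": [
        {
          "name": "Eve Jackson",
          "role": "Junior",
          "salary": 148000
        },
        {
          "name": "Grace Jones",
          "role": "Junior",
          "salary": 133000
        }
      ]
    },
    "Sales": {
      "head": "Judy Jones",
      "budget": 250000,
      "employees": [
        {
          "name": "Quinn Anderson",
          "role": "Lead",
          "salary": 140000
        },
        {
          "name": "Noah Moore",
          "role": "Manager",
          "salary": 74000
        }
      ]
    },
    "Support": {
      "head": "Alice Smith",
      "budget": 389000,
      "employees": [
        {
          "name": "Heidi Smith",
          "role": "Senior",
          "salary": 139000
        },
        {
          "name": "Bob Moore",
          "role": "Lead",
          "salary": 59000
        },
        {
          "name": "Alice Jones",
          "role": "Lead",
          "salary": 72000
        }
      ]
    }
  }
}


Path: departments.Sales.budget

Navigate:
  -> departments
  -> Sales
  -> budget = 250000

250000


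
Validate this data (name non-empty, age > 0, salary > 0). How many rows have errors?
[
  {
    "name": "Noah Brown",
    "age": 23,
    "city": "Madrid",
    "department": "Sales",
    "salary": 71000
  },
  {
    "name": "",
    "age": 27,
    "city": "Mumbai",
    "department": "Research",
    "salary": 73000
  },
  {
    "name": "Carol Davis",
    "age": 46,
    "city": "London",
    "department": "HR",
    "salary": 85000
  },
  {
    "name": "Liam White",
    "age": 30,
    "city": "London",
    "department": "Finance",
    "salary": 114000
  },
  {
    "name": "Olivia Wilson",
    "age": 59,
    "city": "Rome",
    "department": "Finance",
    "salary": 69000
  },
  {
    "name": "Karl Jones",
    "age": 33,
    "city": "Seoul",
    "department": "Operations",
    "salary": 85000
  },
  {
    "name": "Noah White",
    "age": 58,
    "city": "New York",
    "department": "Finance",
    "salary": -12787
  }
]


Validating 7 records:
Rules: name non-empty, age > 0, salary > 0

  Row 1 (Noah Brown): OK
  Row 2 (???): empty name
  Row 3 (Carol Davis): OK
  Row 4 (Liam White): OK
  Row 5 (Olivia Wilson): OK
  Row 6 (Karl Jones): OK
  Row 7 (Noah White): negative salary: -12787

Total errors: 2

2 errors


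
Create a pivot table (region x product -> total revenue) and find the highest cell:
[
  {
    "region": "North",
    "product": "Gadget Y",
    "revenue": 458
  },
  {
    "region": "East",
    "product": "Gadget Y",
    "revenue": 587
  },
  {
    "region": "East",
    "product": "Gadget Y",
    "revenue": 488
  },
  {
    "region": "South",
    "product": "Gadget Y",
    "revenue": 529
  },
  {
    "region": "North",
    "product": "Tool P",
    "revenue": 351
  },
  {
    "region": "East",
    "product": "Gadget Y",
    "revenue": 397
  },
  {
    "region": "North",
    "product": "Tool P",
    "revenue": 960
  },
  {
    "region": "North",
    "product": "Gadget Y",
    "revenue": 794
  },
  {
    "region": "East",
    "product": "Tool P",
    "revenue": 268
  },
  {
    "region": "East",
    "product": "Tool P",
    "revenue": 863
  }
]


Pivot: region (rows) x product (columns) -> total revenue

     Gadget Y      Tool P      
East          1472          1131  
North         1252          1311  
South          529             0  

Highest: East / Gadget Y = $1472

East / Gadget Y = $1472


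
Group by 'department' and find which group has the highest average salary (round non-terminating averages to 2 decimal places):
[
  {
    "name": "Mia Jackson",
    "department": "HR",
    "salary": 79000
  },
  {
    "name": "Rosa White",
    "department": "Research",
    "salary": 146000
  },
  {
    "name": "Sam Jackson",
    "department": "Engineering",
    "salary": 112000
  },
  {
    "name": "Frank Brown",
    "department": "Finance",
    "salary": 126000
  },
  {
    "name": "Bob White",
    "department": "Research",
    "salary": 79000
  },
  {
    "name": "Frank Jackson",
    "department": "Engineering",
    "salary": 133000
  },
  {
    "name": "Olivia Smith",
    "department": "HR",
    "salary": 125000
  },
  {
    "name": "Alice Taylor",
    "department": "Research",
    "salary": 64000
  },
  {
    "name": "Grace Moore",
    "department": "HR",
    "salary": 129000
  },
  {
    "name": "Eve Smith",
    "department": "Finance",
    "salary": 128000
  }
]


Group by: department

Groups:
  Engineering: 2 people, avg salary = 245000/2 = $122500
  Finance: 2 people, avg salary = 254000/2 = $127000
  HR: 3 people, avg salary = 333000/3 = $111000
  Research: 3 people, avg salary = 289000/3 ≈ $96333.33

Highest average salary: Finance ($127000)

Finance ($127000)


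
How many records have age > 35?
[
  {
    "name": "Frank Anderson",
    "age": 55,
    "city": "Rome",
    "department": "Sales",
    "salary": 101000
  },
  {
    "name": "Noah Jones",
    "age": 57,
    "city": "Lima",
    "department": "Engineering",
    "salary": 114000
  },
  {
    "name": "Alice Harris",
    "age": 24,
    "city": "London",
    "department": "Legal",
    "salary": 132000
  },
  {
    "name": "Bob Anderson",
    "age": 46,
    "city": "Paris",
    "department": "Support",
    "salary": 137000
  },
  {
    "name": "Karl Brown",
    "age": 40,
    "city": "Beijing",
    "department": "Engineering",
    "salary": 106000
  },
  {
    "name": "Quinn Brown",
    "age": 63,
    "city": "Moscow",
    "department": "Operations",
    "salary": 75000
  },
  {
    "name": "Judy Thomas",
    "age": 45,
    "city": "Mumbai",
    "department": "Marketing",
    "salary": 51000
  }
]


Data: 7 records
Condition: age > 35

Checking each record:
  Frank Anderson: 55 MATCH
  Noah Jones: 57 MATCH
  Alice Harris: 24
  Bob Anderson: 46 MATCH
  Karl Brown: 40 MATCH
  Quinn Brown: 63 MATCH
  Judy Thomas: 45 MATCH

Count: 6

6


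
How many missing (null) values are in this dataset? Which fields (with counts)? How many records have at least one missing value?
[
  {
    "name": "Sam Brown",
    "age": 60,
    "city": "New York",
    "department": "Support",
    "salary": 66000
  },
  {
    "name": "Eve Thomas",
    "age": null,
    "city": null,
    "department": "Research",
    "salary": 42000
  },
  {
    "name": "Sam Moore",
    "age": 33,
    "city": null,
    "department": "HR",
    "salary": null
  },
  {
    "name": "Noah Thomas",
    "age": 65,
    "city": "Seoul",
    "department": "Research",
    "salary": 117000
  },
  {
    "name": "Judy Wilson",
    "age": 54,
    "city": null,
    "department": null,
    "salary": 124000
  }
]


Checking for missing (null) values in 5 records:

  Sam Brown: complete
  Eve Thomas: age, city
  Sam Moore: city, salary
  Noah Thomas: complete
  Judy Wilson: city, department

Per field:
  name: 0 missing
  age: 1 missing
  city: 3 missing
  department: 1 missing
  salary: 1 missing

Total missing values: 6
Records with any missing: 3

6 missing values (age: 1, city: 3, department: 1, salary: 1); 3 incomplete records


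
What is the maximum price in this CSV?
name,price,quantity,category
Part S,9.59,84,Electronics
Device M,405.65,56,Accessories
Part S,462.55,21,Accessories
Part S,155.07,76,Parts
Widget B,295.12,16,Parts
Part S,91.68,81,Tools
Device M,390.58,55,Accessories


Computing maximum price:
Values: [9.59, 405.65, 462.55, 155.07, 295.12, 91.68, 390.58]
Max = 462.55

462.55


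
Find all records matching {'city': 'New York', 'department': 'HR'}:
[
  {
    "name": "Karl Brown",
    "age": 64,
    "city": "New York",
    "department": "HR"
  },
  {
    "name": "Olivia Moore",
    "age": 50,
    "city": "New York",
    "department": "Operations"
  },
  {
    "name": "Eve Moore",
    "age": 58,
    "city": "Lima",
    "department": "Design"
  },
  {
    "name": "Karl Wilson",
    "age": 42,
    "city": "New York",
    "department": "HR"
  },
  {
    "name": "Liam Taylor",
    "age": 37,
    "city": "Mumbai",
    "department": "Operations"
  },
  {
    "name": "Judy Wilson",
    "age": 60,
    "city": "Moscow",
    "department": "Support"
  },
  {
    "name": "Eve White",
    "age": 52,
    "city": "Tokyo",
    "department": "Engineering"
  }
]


Search criteria: {'city': 'New York', 'department': 'HR'}

Checking 7 records:
  Karl Brown: {city: New York, department: HR} <-- MATCH
  Olivia Moore: {city: New York, department: Operations}
  Eve Moore: {city: Lima, department: Design}
  Karl Wilson: {city: New York, department: HR} <-- MATCH
  Liam Taylor: {city: Mumbai, department: Operations}
  Judy Wilson: {city: Moscow, department: Support}
  Eve White: {city: Tokyo, department: Engineering}

Matches: ["Karl Brown", "Karl Wilson"]

["Karl Brown", "Karl Wilson"]


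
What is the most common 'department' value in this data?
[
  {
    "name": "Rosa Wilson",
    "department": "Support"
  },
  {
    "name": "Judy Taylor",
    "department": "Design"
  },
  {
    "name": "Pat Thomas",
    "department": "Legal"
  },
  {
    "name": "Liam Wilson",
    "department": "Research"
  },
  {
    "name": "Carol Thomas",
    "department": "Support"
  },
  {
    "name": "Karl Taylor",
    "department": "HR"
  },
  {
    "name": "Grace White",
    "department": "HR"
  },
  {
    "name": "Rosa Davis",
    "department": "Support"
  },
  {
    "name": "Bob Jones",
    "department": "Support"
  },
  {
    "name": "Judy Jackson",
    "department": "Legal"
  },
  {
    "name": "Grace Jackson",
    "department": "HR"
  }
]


Counting 'department' values across 11 records:

  Support: 4 ####
  HR: 3 ###
  Legal: 2 ##
  Design: 1 #
  Research: 1 #

Most common: Support (4 times)

Support (4 times)


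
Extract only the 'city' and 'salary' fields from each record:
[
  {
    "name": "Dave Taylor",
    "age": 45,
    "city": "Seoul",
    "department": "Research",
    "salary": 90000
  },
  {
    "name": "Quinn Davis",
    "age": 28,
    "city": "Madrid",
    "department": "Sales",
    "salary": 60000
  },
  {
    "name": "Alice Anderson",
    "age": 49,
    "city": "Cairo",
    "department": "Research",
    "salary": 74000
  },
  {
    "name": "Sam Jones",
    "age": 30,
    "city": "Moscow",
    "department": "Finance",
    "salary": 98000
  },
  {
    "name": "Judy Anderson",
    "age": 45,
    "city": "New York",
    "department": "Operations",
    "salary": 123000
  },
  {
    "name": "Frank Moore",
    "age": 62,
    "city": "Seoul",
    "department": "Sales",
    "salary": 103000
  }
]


Original: 6 records with fields: name, age, city, department, salary
Keep: ['city', 'salary']
Drop: ['name', 'age', 'department']
Result: 6 records, 2 fields each

[
  {
    "city": "Seoul",
    "salary": 90000
  },
  {
    "city": "Madrid",
    "salary": 60000
  },
  {
    "city": "Cairo",
    "salary": 74000
  },
  {
    "city": "Moscow",
    "salary": 98000
  },
  {
    "city": "New York",
    "salary": 123000
  },
  {
    "city": "Seoul",
    "salary": 103000
  }
]


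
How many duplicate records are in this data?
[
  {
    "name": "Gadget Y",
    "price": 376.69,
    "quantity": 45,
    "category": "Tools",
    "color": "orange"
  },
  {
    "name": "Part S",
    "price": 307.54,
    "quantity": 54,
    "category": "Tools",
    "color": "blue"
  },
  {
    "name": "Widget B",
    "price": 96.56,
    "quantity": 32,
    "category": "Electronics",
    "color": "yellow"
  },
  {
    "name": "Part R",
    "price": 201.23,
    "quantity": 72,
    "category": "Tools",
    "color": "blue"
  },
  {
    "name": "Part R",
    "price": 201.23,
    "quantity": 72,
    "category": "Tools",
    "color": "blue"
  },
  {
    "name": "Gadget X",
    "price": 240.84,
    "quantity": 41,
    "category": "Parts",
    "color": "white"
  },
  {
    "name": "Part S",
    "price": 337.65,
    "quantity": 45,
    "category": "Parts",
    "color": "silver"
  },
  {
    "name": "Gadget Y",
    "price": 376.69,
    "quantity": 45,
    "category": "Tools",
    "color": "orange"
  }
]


Checking 8 records for duplicates:

  Row 1: Gadget Y ($376.69, qty 45)
  Row 2: Part S ($307.54, qty 54)
  Row 3: Widget B ($96.56, qty 32)
  Row 4: Part R ($201.23, qty 72)
  Row 5: Part R ($201.23, qty 72) <-- DUPLICATE
  Row 6: Gadget X ($240.84, qty 41)
  Row 7: Part S ($337.65, qty 45)
  Row 8: Gadget Y ($376.69, qty 45) <-- DUPLICATE

Duplicates found: 2
Unique records: 6

2 duplicates, 6 unique


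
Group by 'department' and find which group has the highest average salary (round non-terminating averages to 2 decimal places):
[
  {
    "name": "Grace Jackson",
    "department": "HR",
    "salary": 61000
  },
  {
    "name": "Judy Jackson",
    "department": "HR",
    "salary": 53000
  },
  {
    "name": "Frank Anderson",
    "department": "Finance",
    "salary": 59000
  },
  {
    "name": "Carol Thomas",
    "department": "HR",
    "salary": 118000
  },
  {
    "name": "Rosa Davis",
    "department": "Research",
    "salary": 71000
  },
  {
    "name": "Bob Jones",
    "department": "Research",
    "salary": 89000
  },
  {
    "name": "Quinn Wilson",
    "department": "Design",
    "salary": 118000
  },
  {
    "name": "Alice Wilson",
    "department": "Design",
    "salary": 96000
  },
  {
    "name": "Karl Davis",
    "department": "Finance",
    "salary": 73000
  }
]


Group by: department

Groups:
  Design: 2 people, avg salary = 214000/2 = $107000
  Finance: 2 people, avg salary = 132000/2 = $66000
  HR: 3 people, avg salary = 232000/3 ≈ $77333.33
  Research: 2 people, avg salary = 160000/2 = $80000

Highest average salary: Design ($107000)

Design ($107000)


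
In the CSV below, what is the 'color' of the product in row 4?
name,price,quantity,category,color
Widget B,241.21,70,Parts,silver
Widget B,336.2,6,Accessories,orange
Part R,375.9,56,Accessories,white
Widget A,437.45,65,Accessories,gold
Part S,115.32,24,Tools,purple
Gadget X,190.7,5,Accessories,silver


Query: Row 4 ('Widget A'), column 'color'
Value: gold

gold


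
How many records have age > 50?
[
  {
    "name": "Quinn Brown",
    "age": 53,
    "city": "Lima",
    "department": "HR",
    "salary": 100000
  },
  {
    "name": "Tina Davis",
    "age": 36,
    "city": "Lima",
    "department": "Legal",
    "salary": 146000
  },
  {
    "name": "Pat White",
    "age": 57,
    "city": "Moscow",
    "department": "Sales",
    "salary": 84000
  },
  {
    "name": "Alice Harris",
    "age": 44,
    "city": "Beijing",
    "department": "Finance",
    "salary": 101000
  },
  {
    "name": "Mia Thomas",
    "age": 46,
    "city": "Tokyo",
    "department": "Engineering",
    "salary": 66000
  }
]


Data: 5 records
Condition: age > 50

Checking each record:
  Quinn Brown: 53 MATCH
  Tina Davis: 36
  Pat White: 57 MATCH
  Alice Harris: 44
  Mia Thomas: 46

Count: 2

2


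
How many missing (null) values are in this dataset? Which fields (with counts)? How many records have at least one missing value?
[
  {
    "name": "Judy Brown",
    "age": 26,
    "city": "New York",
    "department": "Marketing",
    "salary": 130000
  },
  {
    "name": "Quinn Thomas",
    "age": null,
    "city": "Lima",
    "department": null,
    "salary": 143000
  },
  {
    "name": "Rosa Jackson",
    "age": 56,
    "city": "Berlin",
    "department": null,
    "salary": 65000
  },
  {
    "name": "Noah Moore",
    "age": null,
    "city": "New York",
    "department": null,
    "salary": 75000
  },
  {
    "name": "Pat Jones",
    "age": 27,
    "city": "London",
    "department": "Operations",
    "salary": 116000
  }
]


Checking for missing (null) values in 5 records:

  Judy Brown: complete
  Quinn Thomas: age, department
  Rosa Jackson: department
  Noah Moore: age, department
  Pat Jones: complete

Per field:
  name: 0 missing
  age: 2 missing
  city: 0 missing
  department: 3 missing
  salary: 0 missing

Total missing values: 5
Records with any missing: 3

5 missing values (age: 2, department: 3); 3 incomplete records


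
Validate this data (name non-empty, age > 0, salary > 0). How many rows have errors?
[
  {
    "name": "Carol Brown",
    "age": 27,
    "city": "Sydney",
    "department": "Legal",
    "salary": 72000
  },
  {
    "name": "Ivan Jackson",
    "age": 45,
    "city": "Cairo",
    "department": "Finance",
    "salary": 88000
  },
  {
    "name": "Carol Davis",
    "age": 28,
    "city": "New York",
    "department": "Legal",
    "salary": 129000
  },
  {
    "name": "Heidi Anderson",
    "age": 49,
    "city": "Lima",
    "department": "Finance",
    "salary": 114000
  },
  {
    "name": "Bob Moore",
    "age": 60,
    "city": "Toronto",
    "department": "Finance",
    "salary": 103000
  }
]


Validating 5 records:
Rules: name non-empty, age > 0, salary > 0

  Row 1 (Carol Brown): OK
  Row 2 (Ivan Jackson): OK
  Row 3 (Carol Davis): OK
  Row 4 (Heidi Anderson): OK
  Row 5 (Bob Moore): OK

Total errors: 0

0 errors


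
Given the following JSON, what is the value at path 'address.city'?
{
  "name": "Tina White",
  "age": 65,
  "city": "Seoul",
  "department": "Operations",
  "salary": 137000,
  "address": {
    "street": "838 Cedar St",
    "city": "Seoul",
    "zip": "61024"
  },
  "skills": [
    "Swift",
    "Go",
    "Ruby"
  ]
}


Query: address.city
Path: address -> city
Value: Seoul

Seoul


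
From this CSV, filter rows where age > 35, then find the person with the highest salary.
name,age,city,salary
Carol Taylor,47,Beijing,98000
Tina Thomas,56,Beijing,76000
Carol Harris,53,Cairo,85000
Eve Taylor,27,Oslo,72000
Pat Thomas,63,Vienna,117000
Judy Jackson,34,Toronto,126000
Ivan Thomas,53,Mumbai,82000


Filter: age > 35
Sort by: salary (descending)

Filtered records (5):
  Pat Thomas, age 63, salary $117000
  Carol Taylor, age 47, salary $98000
  Carol Harris, age 53, salary $85000
  Ivan Thomas, age 53, salary $82000
  Tina Thomas, age 56, salary $76000

Highest salary: Pat Thomas ($117000)

Pat Thomas


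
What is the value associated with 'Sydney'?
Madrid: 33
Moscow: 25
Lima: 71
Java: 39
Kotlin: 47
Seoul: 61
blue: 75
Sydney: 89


Looking up key 'Sydney'
Value: 89

89


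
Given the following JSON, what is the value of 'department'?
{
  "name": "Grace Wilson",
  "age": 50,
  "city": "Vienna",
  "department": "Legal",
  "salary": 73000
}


Looking up field 'department'
Value: Legal

Legal


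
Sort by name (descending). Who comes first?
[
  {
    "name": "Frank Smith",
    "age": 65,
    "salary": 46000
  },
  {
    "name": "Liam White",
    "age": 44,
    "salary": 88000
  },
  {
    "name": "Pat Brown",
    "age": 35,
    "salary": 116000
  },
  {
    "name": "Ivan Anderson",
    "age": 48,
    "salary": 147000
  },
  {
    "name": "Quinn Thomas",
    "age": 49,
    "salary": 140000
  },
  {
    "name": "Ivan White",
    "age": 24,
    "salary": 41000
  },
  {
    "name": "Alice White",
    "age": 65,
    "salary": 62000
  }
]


Sort by: name (descending)

Sorted order:
  1. Quinn Thomas (name = Quinn Thomas)
  2. Pat Brown (name = Pat Brown)
  3. Liam White (name = Liam White)
  4. Ivan White (name = Ivan White)
  5. Ivan Anderson (name = Ivan Anderson)
  6. Frank Smith (name = Frank Smith)
  7. Alice White (name = Alice White)

First: Quinn Thomas

Quinn Thomas


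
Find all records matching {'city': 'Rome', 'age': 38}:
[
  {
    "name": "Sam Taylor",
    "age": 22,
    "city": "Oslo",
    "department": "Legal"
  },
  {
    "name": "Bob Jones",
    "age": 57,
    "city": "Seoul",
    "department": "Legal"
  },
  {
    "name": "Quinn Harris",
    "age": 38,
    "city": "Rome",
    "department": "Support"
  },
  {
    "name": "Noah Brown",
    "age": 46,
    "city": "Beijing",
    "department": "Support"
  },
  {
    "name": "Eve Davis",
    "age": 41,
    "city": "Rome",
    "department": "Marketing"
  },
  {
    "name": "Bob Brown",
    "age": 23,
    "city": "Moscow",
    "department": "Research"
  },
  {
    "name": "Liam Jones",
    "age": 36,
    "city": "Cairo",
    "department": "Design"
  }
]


Search criteria: {'city': 'Rome', 'age': 38}

Checking 7 records:
  Sam Taylor: {city: Oslo, age: 22}
  Bob Jones: {city: Seoul, age: 57}
  Quinn Harris: {city: Rome, age: 38} <-- MATCH
  Noah Brown: {city: Beijing, age: 46}
  Eve Davis: {city: Rome, age: 41}
  Bob Brown: {city: Moscow, age: 23}
  Liam Jones: {city: Cairo, age: 36}

Matches: ["Quinn Harris"]

["Quinn Harris"]


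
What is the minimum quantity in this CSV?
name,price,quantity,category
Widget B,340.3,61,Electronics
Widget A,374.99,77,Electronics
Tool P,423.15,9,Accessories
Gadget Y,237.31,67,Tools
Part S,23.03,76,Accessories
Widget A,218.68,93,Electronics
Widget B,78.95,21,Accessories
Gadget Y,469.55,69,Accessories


Computing minimum quantity:
Values: [61, 77, 9, 67, 76, 93, 21, 69]
Min = 9

9


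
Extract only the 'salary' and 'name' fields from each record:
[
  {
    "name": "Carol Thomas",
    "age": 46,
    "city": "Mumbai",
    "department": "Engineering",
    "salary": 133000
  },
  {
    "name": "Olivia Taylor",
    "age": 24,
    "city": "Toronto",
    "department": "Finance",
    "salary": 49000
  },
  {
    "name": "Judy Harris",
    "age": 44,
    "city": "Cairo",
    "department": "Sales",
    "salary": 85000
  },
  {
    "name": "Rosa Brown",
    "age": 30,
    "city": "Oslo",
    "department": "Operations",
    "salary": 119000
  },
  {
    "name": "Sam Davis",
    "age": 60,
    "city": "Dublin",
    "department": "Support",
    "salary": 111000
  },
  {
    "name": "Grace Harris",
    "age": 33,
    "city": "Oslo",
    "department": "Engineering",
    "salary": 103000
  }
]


Original: 6 records with fields: name, age, city, department, salary
Keep: ['salary', 'name']
Drop: ['age', 'city', 'department']
Result: 6 records, 2 fields each

[
  {
    "salary": 133000,
    "name": "Carol Thomas"
  },
  {
    "salary": 49000,
    "name": "Olivia Taylor"
  },
  {
    "salary": 85000,
    "name": "Judy Harris"
  },
  {
    "salary": 119000,
    "name": "Rosa Brown"
  },
  {
    "salary": 111000,
    "name": "Sam Davis"
  },
  {
    "salary": 103000,
    "name": "Grace Harris"
  }
]


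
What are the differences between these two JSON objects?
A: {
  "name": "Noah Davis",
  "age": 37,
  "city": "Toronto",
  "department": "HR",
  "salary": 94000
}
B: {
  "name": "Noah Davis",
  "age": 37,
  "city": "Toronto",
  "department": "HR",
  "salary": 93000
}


Comparing each field (in key order):
  name: same
  age: same
  city: same
  department: same
  salary: DIFFERENT
Differences:
  salary: 94000 -> 93000

1 field(s) changed

1 change: salary


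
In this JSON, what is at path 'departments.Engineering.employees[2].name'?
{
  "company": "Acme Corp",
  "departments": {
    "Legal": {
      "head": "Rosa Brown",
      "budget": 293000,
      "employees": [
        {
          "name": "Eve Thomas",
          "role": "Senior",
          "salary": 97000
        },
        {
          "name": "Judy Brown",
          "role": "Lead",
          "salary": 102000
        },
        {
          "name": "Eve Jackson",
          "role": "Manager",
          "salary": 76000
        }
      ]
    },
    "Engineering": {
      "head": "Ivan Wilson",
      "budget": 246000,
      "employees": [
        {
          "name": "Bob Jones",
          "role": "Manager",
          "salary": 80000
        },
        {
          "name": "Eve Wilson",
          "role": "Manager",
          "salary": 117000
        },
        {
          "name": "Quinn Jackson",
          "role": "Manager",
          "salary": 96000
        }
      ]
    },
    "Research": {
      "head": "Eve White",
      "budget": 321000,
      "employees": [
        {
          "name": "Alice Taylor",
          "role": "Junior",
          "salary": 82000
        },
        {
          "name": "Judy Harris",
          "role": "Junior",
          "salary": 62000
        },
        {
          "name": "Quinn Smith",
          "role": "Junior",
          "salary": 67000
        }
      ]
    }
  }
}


Path: departments.Engineering.employees[2].name

Navigate:
  -> departments
  -> Engineering
  -> employees[2].name = 'Quinn Jackson'

Quinn Jackson


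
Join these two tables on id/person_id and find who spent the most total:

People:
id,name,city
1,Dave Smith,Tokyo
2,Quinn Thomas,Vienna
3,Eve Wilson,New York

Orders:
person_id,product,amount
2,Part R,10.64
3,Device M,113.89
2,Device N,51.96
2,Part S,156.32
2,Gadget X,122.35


Join on: people.id = orders.person_id

Joined rows:
  Quinn Thomas (Vienna) bought Part R for $10.64
  Eve Wilson (New York) bought Device M for $113.89
  Quinn Thomas (Vienna) bought Device N for $51.96
  Quinn Thomas (Vienna) bought Part S for $156.32
  Quinn Thomas (Vienna) bought Gadget X for $122.35

Total per person:
  Quinn Thomas: $341.27
  Eve Wilson: $113.89

Top spender: Quinn Thomas ($341.27)

Quinn Thomas ($341.27)


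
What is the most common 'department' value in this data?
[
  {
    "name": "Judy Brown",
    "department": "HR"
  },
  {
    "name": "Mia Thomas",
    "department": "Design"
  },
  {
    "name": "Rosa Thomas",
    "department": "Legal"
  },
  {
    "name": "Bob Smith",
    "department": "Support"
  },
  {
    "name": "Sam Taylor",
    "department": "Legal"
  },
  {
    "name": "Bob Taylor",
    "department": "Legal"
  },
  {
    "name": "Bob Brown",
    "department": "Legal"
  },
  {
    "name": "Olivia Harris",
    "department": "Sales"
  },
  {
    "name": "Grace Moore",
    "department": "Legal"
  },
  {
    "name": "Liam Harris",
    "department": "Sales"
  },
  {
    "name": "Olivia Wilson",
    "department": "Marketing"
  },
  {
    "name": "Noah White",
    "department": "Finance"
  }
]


Counting 'department' values across 12 records:

  Legal: 5 #####
  Sales: 2 ##
  HR: 1 #
  Design: 1 #
  Support: 1 #
  Marketing: 1 #
  Finance: 1 #

Most common: Legal (5 times)

Legal (5 times)


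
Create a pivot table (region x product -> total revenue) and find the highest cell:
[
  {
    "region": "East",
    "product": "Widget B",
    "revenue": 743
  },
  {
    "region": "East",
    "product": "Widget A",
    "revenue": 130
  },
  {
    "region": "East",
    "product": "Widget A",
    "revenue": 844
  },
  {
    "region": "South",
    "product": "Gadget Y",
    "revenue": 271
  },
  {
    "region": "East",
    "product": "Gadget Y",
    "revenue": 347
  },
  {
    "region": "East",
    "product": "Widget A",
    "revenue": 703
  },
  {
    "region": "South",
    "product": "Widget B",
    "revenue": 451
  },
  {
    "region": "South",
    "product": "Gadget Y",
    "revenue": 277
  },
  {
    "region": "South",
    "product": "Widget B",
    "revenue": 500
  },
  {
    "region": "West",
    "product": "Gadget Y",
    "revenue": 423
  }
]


Pivot: region (rows) x product (columns) -> total revenue

     Gadget Y      Widget A      Widget B    
East           347          1677           743  
South          548             0           951  
West           423             0             0  

Highest: East / Widget A = $1677

East / Widget A = $1677


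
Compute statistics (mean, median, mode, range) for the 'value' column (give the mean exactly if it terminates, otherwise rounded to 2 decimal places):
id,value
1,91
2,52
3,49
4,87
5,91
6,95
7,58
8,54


Data: [91, 52, 49, 87, 91, 95, 58, 54]
Count: 8
Sum: 577
Mean: 577/8 = 72.125
Sorted: [49, 52, 54, 58, 87, 91, 91, 95]
Median: 72.5
Mode: 91 (2 times)
Range: 95 - 49 = 46
Min: 49, Max: 95

mean=72.125, median=72.5, mode=91, range=46


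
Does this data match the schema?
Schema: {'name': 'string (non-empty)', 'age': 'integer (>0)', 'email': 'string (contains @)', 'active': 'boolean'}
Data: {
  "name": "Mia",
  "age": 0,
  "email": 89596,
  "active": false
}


Validating each field against schema:
  name: OK (non-empty string)
  age: FAIL (0 is not > 0)
  email: FAIL (89596 is not a string)
  active: OK (boolean)

Result: INVALID (2 errors: age, email)

INVALID (2 errors: age, email)


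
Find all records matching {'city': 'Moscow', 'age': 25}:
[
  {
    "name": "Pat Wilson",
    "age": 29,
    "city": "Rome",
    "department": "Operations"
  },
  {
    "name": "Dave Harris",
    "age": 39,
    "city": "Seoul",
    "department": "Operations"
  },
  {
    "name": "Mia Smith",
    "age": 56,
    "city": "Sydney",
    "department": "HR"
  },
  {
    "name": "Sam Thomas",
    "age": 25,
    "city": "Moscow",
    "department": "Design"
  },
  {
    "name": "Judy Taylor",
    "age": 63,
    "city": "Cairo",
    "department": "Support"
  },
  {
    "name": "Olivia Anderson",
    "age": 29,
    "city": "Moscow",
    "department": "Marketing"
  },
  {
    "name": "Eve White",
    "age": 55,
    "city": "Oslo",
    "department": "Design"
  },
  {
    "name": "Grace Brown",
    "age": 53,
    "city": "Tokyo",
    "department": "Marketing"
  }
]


Search criteria: {'city': 'Moscow', 'age': 25}

Checking 8 records:
  Pat Wilson: {city: Rome, age: 29}
  Dave Harris: {city: Seoul, age: 39}
  Mia Smith: {city: Sydney, age: 56}
  Sam Thomas: {city: Moscow, age: 25} <-- MATCH
  Judy Taylor: {city: Cairo, age: 63}
  Olivia Anderson: {city: Moscow, age: 29}
  Eve White: {city: Oslo, age: 55}
  Grace Brown: {city: Tokyo, age: 53}

Matches: ["Sam Thomas"]

["Sam Thomas"]


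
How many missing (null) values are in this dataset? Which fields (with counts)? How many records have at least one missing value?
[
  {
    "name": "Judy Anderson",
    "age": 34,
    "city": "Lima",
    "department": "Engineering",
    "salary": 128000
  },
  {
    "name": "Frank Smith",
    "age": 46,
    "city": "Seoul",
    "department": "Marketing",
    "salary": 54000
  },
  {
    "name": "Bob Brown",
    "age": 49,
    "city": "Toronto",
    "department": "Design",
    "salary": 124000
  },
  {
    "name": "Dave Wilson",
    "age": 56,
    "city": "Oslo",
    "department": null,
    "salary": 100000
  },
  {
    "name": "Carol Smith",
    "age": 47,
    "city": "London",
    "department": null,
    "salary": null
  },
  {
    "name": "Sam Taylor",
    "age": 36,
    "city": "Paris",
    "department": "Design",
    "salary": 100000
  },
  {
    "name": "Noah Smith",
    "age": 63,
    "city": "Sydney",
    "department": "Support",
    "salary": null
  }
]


Checking for missing (null) values in 7 records:

  Judy Anderson: complete
  Frank Smith: complete
  Bob Brown: complete
  Dave Wilson: department
  Carol Smith: department, salary
  Sam Taylor: complete
  Noah Smith: salary

Per field:
  name: 0 missing
  age: 0 missing
  city: 0 missing
  department: 2 missing
  salary: 2 missing

Total missing values: 4
Records with any missing: 3

4 missing values (department: 2, salary: 2); 3 incomplete records


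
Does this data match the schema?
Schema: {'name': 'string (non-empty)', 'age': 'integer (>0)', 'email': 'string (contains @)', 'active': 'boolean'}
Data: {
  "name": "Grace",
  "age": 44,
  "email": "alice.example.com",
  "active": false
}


Validating each field against schema:
  name: OK (non-empty string)
  age: OK (positive integer)
  email: FAIL ("alice.example.com" does not contain @)
  active: OK (boolean)

Result: INVALID (1 error: email)

INVALID (1 error: email)
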